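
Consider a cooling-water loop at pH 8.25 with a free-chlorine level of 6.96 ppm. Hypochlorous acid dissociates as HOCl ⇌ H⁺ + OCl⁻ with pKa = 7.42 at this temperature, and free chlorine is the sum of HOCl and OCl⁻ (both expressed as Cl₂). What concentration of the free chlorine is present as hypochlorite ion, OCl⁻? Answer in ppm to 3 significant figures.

[OCl⁻]/[HOCl] = 10^(pH − pKa) = 10^(8.25 − 7.42) = 10^0.83 = 6.761.
Fraction as HOCl = 1 / (1 + 6.761) = 0.1289.
OCl⁻ = (1 − 0.1289) × 6.96 ppm = 6.063 ppm.

6.06 ppm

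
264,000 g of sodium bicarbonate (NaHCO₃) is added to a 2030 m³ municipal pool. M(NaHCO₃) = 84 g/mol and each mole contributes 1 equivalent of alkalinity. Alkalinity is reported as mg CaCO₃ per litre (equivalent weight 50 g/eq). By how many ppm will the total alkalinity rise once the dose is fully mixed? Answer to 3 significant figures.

77.4 ppm

Volume: 2030 m³ = 2,030,000 L.
Moles of NaHCO₃: 264,000 g ÷ 84 g/mol = 3143 mol → 3143 eq of alkalinity.
As CaCO₃: 3143 eq × 50 g/eq = 157,100 g.
Rise: 157,100 g / 2,030,000 L × 1000 = 77.41 mg/L.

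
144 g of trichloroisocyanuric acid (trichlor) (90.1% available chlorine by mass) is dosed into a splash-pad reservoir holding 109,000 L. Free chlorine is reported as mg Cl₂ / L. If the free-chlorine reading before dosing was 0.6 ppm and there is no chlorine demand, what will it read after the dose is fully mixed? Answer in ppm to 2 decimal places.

Available chlorine delivered: 144 g × 0.901 = 129.7 g as Cl₂.
Concentration rise: 129.7 g / 109,000 L = 1.19 mg/L = 1.19 ppm.
Final FC: 0.6 + 1.19 = 1.79 ppm.

1.79 ppm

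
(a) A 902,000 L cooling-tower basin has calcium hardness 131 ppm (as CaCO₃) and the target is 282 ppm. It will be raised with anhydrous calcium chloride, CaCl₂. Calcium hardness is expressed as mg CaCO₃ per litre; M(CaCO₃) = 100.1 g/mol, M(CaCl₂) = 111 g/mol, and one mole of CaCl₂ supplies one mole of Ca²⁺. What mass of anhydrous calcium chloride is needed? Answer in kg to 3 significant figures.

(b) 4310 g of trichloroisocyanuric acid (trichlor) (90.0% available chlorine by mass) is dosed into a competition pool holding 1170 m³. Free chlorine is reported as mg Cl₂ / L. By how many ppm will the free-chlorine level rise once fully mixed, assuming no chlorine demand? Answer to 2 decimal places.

(a) 151 kg; (b) 3.32 ppm

(a) Hardness to add: (282 − 131) = 151 mg/L as CaCO₃ × 902,000 L = 136,200 g as CaCO₃.
(a) Moles of Ca²⁺ (1 mol Ca²⁺ ≡ 1 mol CaCO₃): 136,200 / 100.1 g/mol = 1361 mol.
(a) Mass of CaCl₂: 1361 × 111 = 151,000 g.

(b) Volume: 1170 m³ = 1,170,000 L.
(b) Available chlorine delivered: 4310 g × 0.9 = 3879 g as Cl₂.
(b) Concentration rise: 3879 g / 1,170,000 L = 3.315 mg/L = 3.32 ppm.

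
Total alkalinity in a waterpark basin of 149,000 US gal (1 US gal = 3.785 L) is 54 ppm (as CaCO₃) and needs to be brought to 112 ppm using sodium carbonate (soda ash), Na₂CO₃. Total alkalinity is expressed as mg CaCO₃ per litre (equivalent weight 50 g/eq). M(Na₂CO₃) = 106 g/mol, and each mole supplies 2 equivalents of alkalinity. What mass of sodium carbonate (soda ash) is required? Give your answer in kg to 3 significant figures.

Volume: 149,000 US gal × 3.785 L/gal = 563,965 L.
Alkalinity to add: (112 − 54) = 58 mg/L as CaCO₃ × 563,965 L = 32,710 g as CaCO₃.
Equivalents: 32,710 g ÷ 50 g/eq = 654.2 eq.
Each mole of Na₂CO₃ supplies 2 eq, so 654.2 / 2 = 327.1 mol.
Mass: 327.1 mol × 106 g/mol = 34,670 g.

34.7 kg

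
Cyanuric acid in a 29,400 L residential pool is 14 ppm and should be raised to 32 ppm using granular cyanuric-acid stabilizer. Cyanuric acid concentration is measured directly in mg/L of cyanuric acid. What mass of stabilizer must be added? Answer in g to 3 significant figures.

529 g

CYA to add: (32 − 14) = 18 mg/L × 29,400 L = 529.2 g cyanuric acid.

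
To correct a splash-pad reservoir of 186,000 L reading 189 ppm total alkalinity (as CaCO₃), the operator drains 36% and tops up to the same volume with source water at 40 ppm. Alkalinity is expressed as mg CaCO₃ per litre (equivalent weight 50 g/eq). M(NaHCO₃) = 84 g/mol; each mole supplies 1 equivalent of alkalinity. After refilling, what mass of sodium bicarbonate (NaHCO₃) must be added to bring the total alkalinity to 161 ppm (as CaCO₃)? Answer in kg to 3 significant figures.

After draining 36% and refilling: 189 × 0.64 + 40 × 0.36 = 135.36 ppm.
Deficit to target: 161 − 135.36 = 25.64 mg/L.
As CaCO₃: 25.64 mg/L × 186,000 L = 4769 g; ÷ 50 g/eq ÷ 1 = 95.38 mol NaHCO₃.
Mass: 95.38 × 84 = 8012 g.

8.01 kg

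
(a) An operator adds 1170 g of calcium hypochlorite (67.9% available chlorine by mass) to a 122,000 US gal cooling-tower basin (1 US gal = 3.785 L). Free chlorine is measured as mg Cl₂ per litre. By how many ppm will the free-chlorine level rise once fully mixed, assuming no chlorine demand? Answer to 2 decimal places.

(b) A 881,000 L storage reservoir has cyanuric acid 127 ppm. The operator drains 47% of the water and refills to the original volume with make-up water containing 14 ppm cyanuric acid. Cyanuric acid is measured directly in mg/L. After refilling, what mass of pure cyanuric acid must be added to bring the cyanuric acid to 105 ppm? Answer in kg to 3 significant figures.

(a) 1.72 ppm; (b) 27.4 kg

(a) Volume: 122,000 US gal × 3.785 L/gal = 461,770 L.
(a) Available chlorine delivered: 1170 g × 0.679 = 794.4 g as Cl₂.
(a) Concentration rise: 794.4 g / 461,770 L = 1.72 mg/L = 1.72 ppm.

(b) After draining 47% and refilling: 127 × 0.53 + 14 × 0.47 = 73.89 ppm.
(b) Deficit to target: 105 − 73.89 = 31.11 mg/L.
(b) Mass: 31.11 mg/L × 881,000 L = 27,410 g cyanuric acid.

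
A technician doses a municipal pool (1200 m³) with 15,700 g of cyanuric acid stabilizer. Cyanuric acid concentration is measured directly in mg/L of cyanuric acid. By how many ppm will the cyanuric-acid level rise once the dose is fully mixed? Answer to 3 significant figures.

13.1 ppm

Volume: 1200 m³ = 1,200,000 L.
Rise: 15,700 g / 1,200,000 L × 1000 = 13.08 mg/L.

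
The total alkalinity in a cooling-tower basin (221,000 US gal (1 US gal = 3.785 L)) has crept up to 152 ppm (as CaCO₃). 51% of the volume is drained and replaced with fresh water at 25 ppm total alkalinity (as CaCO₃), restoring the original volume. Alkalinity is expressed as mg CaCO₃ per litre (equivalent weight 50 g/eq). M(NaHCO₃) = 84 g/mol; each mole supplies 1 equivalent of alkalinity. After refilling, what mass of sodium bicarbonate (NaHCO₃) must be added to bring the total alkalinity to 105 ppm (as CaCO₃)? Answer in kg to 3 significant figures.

25.0 kg

Volume: 221,000 US gal × 3.785 L/gal = 836,485 L.
After draining 51% and refilling: 152 × 0.49 + 25 × 0.51 = 87.23 ppm.
Deficit to target: 105 − 87.23 = 17.77 mg/L.
As CaCO₃: 17.77 mg/L × 836,485 L = 14,860 g; ÷ 50 g/eq ÷ 1 = 297.3 mol NaHCO₃.
Mass: 297.3 × 84 = 24,970 g.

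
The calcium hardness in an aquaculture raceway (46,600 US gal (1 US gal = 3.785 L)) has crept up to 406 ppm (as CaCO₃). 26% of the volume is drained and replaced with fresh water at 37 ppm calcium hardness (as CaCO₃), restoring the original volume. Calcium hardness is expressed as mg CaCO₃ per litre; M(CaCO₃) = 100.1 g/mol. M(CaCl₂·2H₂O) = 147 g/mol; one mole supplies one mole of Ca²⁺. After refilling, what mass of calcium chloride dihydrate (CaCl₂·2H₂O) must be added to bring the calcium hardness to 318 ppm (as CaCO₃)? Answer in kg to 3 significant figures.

2.06 kg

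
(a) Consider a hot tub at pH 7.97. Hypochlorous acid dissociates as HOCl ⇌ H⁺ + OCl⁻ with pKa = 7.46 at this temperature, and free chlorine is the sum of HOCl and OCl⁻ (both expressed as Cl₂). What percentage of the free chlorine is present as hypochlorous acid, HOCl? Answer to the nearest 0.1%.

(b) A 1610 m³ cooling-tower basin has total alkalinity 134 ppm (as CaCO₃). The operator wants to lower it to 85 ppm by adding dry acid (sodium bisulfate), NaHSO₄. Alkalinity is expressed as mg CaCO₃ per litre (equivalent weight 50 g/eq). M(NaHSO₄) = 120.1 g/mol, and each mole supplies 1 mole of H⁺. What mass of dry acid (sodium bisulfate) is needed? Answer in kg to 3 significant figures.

(a) 23.6%; (b) 189 kg

(a) [OCl⁻]/[HOCl] = 10^(pH − pKa) = 10^(7.97 − 7.46) = 10^0.51 = 3.236.
(a) Fraction as HOCl = 1 / (1 + 3.236) = 0.2361.

(b) Volume: 1610 m³ = 1,610,000 L.
(b) Alkalinity to neutralize: (134 − 85) = 49 mg/L as CaCO₃ × 1,610,000 L = 78,890 g as CaCO₃.
(b) Equivalents of H⁺ required: 78,890 ÷ 50 g/eq = 1578 eq = 1578 mol NaHSO₄.
(b) Mass of NaHSO₄: 1578 × 120.1 = 189,500 g.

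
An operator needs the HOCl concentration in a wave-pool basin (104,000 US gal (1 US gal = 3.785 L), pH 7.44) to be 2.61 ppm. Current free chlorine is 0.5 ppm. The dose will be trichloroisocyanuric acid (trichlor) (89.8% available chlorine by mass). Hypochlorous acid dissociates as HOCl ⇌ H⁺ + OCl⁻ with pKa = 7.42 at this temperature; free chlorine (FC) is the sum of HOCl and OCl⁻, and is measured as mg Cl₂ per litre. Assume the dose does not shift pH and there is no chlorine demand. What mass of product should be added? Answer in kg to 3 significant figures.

2.12 kg

Volume: 104,000 US gal × 3.785 L/gal = 393,640 L.
[OCl⁻]/[HOCl] = 10^(pH − pKa) = 10^(7.44 − 7.42) = 1.047; fraction as HOCl = 1/(1 + 1.047) = 0.4885.
Free chlorine required for 2.61 ppm HOCl: 2.61 / 0.4885 = 5.343 ppm.
FC to add: 5.343 − 0.5 = 4.843 mg/L as Cl₂.
Cl₂ equivalent: 4.843 mg/L × 393,640 L = 1906 g.
Product at 89.8% available Cl: 1906 / 0.898 = 2123 g.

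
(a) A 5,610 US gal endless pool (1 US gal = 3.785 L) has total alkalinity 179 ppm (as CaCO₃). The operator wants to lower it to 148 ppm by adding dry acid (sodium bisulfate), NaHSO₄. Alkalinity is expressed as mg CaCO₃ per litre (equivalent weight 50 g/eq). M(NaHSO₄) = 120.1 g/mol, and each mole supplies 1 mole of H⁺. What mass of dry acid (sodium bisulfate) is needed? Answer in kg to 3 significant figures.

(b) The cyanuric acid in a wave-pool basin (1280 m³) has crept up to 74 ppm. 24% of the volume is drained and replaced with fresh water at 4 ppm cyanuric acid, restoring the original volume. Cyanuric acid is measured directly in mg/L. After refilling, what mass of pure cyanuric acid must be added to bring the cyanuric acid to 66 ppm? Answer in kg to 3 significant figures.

(a) 1.58 kg; (b) 11.3 kg

(a) Volume: 5,610 US gal × 3.785 L/gal = 21,234 L.
(a) Alkalinity to neutralize: (179 − 148) = 31 mg/L as CaCO₃ × 21,234 L = 658.2 g as CaCO₃.
(a) Equivalents of H⁺ required: 658.2 ÷ 50 g/eq = 13.16 eq = 13.16 mol NaHSO₄.
(a) Mass of NaHSO₄: 13.16 × 120.1 = 1581 g.

(b) Volume: 1280 m³ = 1,280,000 L.
(b) After draining 24% and refilling: 74 × 0.76 + 4 × 0.24 = 57.2 ppm.
(b) Deficit to target: 66 − 57.2 = 8.8 mg/L.
(b) Mass: 8.8 mg/L × 1,280,000 L = 11,260 g cyanuric acid.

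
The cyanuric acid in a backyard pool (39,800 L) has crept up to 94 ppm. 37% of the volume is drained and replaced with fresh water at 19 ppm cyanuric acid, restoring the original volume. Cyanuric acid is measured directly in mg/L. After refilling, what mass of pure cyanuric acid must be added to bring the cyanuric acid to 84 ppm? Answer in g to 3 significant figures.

706 g

After draining 37% and refilling: 94 × 0.63 + 19 × 0.37 = 66.25 ppm.
Deficit to target: 84 − 66.25 = 17.75 mg/L.
Mass: 17.75 mg/L × 39,800 L = 706.5 g cyanuric acid.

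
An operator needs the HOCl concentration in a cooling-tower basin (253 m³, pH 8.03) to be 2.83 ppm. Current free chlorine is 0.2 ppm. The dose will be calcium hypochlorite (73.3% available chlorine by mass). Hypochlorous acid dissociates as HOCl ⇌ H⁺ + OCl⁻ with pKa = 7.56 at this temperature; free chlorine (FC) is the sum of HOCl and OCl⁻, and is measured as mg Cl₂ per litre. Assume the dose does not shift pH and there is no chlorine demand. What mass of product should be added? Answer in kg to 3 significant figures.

3.79 kg

Volume: 253 m³ = 253,000 L.
[OCl⁻]/[HOCl] = 10^(pH − pKa) = 10^(8.03 − 7.56) = 2.951; fraction as HOCl = 1/(1 + 2.951) = 0.2531.
Free chlorine required for 2.83 ppm HOCl: 2.83 / 0.2531 = 11.18 ppm.
FC to add: 11.18 − 0.2 = 10.98 mg/L as Cl₂.
Cl₂ equivalent: 10.98 mg/L × 253,000 L = 2778 g.
Product at 73.3% available Cl: 2778 / 0.733 = 3790 g.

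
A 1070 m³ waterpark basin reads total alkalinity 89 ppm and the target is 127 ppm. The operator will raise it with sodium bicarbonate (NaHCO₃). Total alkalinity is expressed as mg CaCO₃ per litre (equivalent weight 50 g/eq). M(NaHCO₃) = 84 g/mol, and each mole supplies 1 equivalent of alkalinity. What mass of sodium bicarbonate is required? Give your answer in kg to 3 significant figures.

Volume: 1070 m³ = 1,070,000 L.
Alkalinity to add: (127 − 89) = 38 mg/L as CaCO₃ × 1,070,000 L = 40,660 g as CaCO₃.
Equivalents: 40,660 g ÷ 50 g/eq = 813.2 eq.
NaHCO₃ supplies 1 eq per mole → 813.2 mol.
Mass: 813.2 mol × 84 g/mol = 68,310 g.

68.3 kg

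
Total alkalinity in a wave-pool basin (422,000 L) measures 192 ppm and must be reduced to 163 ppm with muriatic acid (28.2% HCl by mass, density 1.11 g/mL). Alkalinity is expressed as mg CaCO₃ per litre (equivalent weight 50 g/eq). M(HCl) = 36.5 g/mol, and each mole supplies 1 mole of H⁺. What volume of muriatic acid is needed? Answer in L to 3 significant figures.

28.5 L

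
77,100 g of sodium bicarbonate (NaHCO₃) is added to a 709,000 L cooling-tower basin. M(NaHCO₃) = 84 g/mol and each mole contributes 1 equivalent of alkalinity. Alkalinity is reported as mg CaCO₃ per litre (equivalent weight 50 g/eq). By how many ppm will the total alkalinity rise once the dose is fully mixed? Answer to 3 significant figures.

Moles of NaHCO₃: 77,100 g ÷ 84 g/mol = 917.9 mol → 917.9 eq of alkalinity.
As CaCO₃: 917.9 eq × 50 g/eq = 45,890 g.
Rise: 45,890 g / 709,000 L × 1000 = 64.73 mg/L.

64.7 ppm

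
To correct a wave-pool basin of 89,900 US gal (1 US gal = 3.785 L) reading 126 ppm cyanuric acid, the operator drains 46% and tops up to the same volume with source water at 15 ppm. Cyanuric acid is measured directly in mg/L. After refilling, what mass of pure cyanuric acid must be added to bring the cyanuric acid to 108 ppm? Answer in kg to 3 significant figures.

Volume: 89,900 US gal × 3.785 L/gal = 340,272 L.
After draining 46% and refilling: 126 × 0.54 + 15 × 0.46 = 74.94 ppm.
Deficit to target: 108 − 74.94 = 33.06 mg/L.
Mass: 33.06 mg/L × 340,272 L = 11,250 g cyanuric acid.

11.2 kg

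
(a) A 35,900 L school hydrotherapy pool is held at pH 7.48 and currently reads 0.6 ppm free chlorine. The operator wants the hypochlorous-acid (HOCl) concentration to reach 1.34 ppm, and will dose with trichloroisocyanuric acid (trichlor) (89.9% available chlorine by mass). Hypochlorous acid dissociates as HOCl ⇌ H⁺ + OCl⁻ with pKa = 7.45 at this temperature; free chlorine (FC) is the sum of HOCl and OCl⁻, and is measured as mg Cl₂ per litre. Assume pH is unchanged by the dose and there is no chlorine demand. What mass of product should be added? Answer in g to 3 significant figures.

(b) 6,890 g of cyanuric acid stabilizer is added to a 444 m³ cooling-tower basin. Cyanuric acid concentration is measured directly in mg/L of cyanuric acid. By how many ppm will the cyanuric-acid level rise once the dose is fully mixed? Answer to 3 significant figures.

(a) 86.9 g; (b) 15.5 ppm

(a) [OCl⁻]/[HOCl] = 10^(pH − pKa) = 10^(7.48 − 7.45) = 1.072; fraction as HOCl = 1/(1 + 1.072) = 0.4827.
(a) Free chlorine required for 1.34 ppm HOCl: 1.34 / 0.4827 = 2.776 ppm.
(a) FC to add: 2.776 − 0.6 = 2.176 mg/L as Cl₂.
(a) Cl₂ equivalent: 2.176 mg/L × 35,900 L = 78.11 g.
(a) Product at 89.9% available Cl: 78.11 / 0.899 = 86.89 g.

(b) Volume: 444 m³ = 444,000 L.
(b) Rise: 6,890 g / 444,000 L × 1000 = 15.52 mg/L.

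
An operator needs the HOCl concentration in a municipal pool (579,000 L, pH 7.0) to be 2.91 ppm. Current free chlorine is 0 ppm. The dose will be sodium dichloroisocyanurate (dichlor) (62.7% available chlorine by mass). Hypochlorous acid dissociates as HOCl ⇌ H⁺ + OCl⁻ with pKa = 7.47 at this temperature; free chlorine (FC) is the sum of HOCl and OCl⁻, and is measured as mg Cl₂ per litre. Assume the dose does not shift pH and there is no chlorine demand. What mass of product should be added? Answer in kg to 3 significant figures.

3.60 kg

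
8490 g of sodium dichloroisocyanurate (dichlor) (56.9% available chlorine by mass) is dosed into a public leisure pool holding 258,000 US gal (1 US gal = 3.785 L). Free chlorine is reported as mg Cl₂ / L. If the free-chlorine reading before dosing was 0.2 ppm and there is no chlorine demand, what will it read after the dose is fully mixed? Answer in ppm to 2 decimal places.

5.15 ppm

Volume: 258,000 US gal × 3.785 L/gal = 976,530 L.
Available chlorine delivered: 8490 g × 0.569 = 4831 g as Cl₂.
Concentration rise: 4831 g / 976,530 L = 4.947 mg/L = 4.95 ppm.
Final FC: 0.2 + 4.95 = 5.15 ppm.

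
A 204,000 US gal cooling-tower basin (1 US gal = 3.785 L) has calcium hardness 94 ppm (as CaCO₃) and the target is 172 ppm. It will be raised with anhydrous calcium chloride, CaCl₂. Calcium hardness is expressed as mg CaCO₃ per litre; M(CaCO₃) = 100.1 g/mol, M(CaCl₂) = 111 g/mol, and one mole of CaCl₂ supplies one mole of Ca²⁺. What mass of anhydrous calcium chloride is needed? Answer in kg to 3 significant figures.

66.8 kg

Volume: 204,000 US gal × 3.785 L/gal = 772,140 L.
Hardness to add: (172 − 94) = 78 mg/L as CaCO₃ × 772,140 L = 60,230 g as CaCO₃.
Moles of Ca²⁺ (1 mol Ca²⁺ ≡ 1 mol CaCO₃): 60,230 / 100.1 g/mol = 601.7 mol.
Mass of CaCl₂: 601.7 × 111 = 66,790 g.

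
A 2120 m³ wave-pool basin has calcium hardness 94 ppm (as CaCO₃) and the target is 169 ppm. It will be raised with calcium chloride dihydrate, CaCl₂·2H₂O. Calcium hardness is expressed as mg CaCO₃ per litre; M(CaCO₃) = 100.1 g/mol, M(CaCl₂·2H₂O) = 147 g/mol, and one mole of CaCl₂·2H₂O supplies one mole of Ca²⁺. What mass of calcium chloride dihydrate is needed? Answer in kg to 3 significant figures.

233 kg

Volume: 2120 m³ = 2,120,000 L.
Hardness to add: (169 − 94) = 75 mg/L as CaCO₃ × 2,120,000 L = 159,000 g as CaCO₃.
Moles of Ca²⁺ (1 mol Ca²⁺ ≡ 1 mol CaCO₃): 159,000 / 100.1 g/mol = 1588 mol.
Mass of CaCl₂·2H₂O: 1588 × 147 = 233,500 g.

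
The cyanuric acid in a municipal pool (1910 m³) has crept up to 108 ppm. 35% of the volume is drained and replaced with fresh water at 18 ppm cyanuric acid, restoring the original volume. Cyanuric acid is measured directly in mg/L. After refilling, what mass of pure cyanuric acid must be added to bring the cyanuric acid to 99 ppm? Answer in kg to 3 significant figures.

Volume: 1910 m³ = 1,910,000 L.
After draining 35% and refilling: 108 × 0.65 + 18 × 0.35 = 76.5 ppm.
Deficit to target: 99 − 76.5 = 22.5 mg/L.
Mass: 22.5 mg/L × 1,910,000 L = 42,980 g cyanuric acid.

43.0 kg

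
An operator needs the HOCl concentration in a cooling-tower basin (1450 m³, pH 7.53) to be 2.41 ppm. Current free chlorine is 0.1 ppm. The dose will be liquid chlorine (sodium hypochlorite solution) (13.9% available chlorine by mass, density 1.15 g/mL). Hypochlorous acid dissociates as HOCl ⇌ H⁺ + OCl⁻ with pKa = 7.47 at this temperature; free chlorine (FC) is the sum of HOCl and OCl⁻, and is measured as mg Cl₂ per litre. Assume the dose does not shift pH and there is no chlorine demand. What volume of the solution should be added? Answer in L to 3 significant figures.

46.1 L

Volume: 1450 m³ = 1,450,000 L.
[OCl⁻]/[HOCl] = 10^(pH − pKa) = 10^(7.53 − 7.47) = 1.148; fraction as HOCl = 1/(1 + 1.148) = 0.4655.
Free chlorine required for 2.41 ppm HOCl: 2.41 / 0.4655 = 5.177 ppm.
FC to add: 5.177 − 0.1 = 5.077 mg/L as Cl₂.
Cl₂ equivalent: 5.077 mg/L × 1,450,000 L = 7362 g.
Product at 13.9% available Cl: 7362 / 0.139 = 52,960 g.
Volume: 52,960 g ÷ 1.15 g/mL = 46,050 mL.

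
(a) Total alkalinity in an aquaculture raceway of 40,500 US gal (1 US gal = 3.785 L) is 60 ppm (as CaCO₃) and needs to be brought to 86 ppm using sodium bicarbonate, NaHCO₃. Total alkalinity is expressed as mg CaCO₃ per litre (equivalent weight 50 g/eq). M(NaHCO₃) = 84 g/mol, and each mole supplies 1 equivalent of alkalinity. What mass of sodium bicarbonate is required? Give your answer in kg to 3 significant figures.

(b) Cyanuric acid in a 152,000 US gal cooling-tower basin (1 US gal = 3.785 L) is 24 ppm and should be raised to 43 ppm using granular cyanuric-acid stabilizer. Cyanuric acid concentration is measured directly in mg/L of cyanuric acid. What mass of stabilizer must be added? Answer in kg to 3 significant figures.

(a) 6.70 kg; (b) 10.9 kg

(a) Volume: 40,500 US gal × 3.785 L/gal = 153,292 L.
(a) Alkalinity to add: (86 − 60) = 26 mg/L as CaCO₃ × 153,292 L = 3986 g as CaCO₃.
(a) Equivalents: 3986 g ÷ 50 g/eq = 79.71 eq.
(a) NaHCO₃ supplies 1 eq per mole → 79.71 mol.
(a) Mass: 79.71 mol × 84 g/mol = 6696 g.

(b) Volume: 152,000 US gal × 3.785 L/gal = 575,320 L.
(b) CYA to add: (43 − 24) = 19 mg/L × 575,320 L = 10,930 g cyanuric acid.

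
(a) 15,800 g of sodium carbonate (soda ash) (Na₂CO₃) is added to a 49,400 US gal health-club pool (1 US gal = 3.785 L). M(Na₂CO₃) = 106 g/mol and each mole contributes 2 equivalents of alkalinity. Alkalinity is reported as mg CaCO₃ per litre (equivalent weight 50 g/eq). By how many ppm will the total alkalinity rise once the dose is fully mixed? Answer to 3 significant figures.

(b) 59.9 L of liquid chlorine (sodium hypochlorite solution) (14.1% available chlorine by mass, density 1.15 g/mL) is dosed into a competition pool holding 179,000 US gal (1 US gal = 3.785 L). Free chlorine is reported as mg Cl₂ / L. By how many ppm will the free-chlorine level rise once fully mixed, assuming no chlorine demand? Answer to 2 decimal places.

(a) Volume: 49,400 US gal × 3.785 L/gal = 186,979 L.
(a) Moles of Na₂CO₃: 15,800 g ÷ 106 g/mol = 149.1 mol → 298.1 eq of alkalinity.
(a) As CaCO₃: 298.1 eq × 50 g/eq = 14,910 g.
(a) Rise: 14,910 g / 186,979 L × 1000 = 79.72 mg/L.

(b) Volume: 179,000 US gal × 3.785 L/gal = 677,515 L.
(b) Mass of solution: 59.9 L × 1000 mL/L × 1.15 g/mL = 68,880 g.
(b) Available chlorine delivered: 68,880 g × 0.141 = 9713 g as Cl₂.
(b) Concentration rise: 9713 g / 677,515 L = 14.34 mg/L = 14.34 ppm.

(a) 79.7 ppm; (b) 14.34 ppm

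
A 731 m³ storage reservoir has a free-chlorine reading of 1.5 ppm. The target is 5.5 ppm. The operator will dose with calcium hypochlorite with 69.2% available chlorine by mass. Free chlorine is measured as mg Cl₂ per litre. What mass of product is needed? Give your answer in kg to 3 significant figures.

4.23 kg

Volume: 731 m³ = 731,000 L.
Chlorine deficit: 5.5 − 1.5 = 4 ppm = 4 mg/L as Cl₂.
Cl₂ equivalent needed: 4 mg/L × 731,000 L = 2,924,000 mg = 2924 g.
Product at 69.2% available chlorine: 2924 / 0.692 = 4225 g.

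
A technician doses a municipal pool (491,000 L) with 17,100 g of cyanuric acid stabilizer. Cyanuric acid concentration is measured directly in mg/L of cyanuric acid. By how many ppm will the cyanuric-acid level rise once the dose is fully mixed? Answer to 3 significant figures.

34.8 ppm

Rise: 17,100 g / 491,000 L × 1000 = 34.83 mg/L.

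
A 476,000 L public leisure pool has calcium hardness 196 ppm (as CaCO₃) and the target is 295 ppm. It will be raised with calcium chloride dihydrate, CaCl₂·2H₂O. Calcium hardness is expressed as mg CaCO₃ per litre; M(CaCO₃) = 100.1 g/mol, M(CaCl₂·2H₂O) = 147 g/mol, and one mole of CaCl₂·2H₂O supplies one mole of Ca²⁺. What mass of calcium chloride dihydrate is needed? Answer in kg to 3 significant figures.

69.2 kg

Hardness to add: (295 − 196) = 99 mg/L as CaCO₃ × 476,000 L = 47,120 g as CaCO₃.
Moles of Ca²⁺ (1 mol Ca²⁺ ≡ 1 mol CaCO₃): 47,120 / 100.1 g/mol = 470.8 mol.
Mass of CaCl₂·2H₂O: 470.8 × 147 = 69,200 g.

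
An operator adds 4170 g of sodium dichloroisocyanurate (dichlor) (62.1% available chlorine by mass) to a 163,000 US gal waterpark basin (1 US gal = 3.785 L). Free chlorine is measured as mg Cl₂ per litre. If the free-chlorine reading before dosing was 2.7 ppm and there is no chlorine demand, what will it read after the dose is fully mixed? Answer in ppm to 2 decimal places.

6.90 ppm

Volume: 163,000 US gal × 3.785 L/gal = 616,955 L.
Available chlorine delivered: 4170 g × 0.621 = 2590 g as Cl₂.
Concentration rise: 2590 g / 616,955 L = 4.197 mg/L = 4.20 ppm.
Final FC: 2.7 + 4.20 = 6.90 ppm.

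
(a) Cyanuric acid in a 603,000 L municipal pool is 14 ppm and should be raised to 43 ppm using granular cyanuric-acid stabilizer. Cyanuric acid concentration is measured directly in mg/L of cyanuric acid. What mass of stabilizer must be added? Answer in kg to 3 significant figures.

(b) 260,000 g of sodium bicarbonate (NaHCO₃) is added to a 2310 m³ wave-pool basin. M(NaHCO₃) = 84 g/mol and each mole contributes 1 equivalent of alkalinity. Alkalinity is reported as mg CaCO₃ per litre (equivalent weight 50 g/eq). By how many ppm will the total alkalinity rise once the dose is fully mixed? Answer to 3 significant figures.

(a) CYA to add: (43 − 14) = 29 mg/L × 603,000 L = 17,490 g cyanuric acid.

(b) Volume: 2310 m³ = 2,310,000 L.
(b) Moles of NaHCO₃: 260,000 g ÷ 84 g/mol = 3095 mol → 3095 eq of alkalinity.
(b) As CaCO₃: 3095 eq × 50 g/eq = 154,800 g.
(b) Rise: 154,800 g / 2,310,000 L × 1000 = 67 mg/L.

(a) 17.5 kg; (b) 67.0 ppm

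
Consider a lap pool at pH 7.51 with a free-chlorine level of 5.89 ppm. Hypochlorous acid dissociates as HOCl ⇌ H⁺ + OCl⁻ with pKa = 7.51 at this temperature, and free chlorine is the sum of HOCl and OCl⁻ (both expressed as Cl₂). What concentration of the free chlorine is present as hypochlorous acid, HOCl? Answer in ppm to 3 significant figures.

2.94 ppm

[OCl⁻]/[HOCl] = 10^(pH − pKa) = 10^(7.51 − 7.51) = 10^0.00 = 1.
Fraction as HOCl = 1 / (1 + 1) = 0.5.
HOCl = 0.5 × 5.89 ppm = 2.945 ppm.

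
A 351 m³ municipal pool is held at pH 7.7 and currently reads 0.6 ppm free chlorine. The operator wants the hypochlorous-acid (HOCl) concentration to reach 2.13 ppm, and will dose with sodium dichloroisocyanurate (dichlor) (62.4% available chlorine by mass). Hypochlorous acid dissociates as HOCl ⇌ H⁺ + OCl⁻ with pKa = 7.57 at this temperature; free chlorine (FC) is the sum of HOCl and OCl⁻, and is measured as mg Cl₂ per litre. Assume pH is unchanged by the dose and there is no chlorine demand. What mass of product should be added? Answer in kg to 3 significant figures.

Volume: 351 m³ = 351,000 L.
[OCl⁻]/[HOCl] = 10^(pH − pKa) = 10^(7.7 − 7.57) = 1.349; fraction as HOCl = 1/(1 + 1.349) = 0.4257.
Free chlorine required for 2.13 ppm HOCl: 2.13 / 0.4257 = 5.003 ppm.
FC to add: 5.003 − 0.6 = 4.403 mg/L as Cl₂.
Cl₂ equivalent: 4.403 mg/L × 351,000 L = 1546 g.
Product at 62.4% available Cl: 1546 / 0.624 = 2477 g.

2.48 kg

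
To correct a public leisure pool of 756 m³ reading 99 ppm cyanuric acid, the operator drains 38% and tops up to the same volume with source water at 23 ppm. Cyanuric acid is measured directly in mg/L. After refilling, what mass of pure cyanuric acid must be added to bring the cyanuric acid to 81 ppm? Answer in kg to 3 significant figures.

Volume: 756 m³ = 756,000 L.
After draining 38% and refilling: 99 × 0.62 + 23 × 0.38 = 70.12 ppm.
Deficit to target: 81 − 70.12 = 10.88 mg/L.
Mass: 10.88 mg/L × 756,000 L = 8225 g cyanuric acid.

8.23 kg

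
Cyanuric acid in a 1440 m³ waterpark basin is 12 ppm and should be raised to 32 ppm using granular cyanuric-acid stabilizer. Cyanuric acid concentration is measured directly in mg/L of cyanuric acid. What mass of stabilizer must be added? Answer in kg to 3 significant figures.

28.8 kg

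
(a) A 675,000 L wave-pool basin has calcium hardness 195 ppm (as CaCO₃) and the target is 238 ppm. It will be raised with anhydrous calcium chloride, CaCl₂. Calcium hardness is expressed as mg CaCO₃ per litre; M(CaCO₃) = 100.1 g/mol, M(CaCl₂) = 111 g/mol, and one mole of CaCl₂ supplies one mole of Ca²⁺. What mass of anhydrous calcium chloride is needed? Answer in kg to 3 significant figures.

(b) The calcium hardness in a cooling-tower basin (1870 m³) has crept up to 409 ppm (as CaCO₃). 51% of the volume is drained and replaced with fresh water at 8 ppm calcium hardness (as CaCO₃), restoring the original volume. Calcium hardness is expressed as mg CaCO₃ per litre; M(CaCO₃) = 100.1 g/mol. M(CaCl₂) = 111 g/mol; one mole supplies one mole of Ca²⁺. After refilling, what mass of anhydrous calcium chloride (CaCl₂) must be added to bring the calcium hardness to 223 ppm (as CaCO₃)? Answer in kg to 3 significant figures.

(a) 32.2 kg; (b) 38.4 kg

(a) Hardness to add: (238 − 195) = 43 mg/L as CaCO₃ × 675,000 L = 29,020 g as CaCO₃.
(a) Moles of Ca²⁺ (1 mol Ca²⁺ ≡ 1 mol CaCO₃): 29,020 / 100.1 g/mol = 290 mol.
(a) Mass of CaCl₂: 290 × 111 = 32,190 g.

(b) Volume: 1870 m³ = 1,870,000 L.
(b) After draining 51% and refilling: 409 × 0.49 + 8 × 0.51 = 204.49 ppm.
(b) Deficit to target: 223 − 204.49 = 18.51 mg/L.
(b) As CaCO₃: 18.51 mg/L × 1,870,000 L = 34,610 g; ÷ 100.1 = 345.8 mol Ca²⁺.
(b) Mass: 345.8 × 111 = 38,380 g.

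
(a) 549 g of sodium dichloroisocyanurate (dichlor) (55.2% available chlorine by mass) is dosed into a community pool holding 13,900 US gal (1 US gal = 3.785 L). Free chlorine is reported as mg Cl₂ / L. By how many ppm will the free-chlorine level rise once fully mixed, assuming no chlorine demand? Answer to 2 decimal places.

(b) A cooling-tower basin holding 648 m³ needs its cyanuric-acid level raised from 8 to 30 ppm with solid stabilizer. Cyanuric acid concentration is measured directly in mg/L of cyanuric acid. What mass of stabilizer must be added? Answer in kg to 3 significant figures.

(a) 5.76 ppm; (b) 14.3 kg

(a) Volume: 13,900 US gal × 3.785 L/gal = 52,612 L.
(a) Available chlorine delivered: 549 g × 0.552 = 303 g as Cl₂.
(a) Concentration rise: 303 g / 52,612 L = 5.76 mg/L = 5.76 ppm.

(b) Volume: 648 m³ = 648,000 L.
(b) CYA to add: (30 − 8) = 22 mg/L × 648,000 L = 14,260 g cyanuric acid.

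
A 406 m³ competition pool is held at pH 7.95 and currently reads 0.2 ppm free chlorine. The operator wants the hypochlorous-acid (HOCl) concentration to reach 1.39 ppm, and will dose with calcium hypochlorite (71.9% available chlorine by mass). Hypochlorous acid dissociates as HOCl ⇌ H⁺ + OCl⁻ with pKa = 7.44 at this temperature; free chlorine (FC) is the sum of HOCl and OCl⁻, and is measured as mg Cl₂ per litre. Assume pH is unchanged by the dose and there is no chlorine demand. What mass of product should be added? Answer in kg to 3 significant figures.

3.21 kg

Volume: 406 m³ = 406,000 L.
[OCl⁻]/[HOCl] = 10^(pH − pKa) = 10^(7.95 − 7.44) = 3.236; fraction as HOCl = 1/(1 + 3.236) = 0.2361.
Free chlorine required for 1.39 ppm HOCl: 1.39 / 0.2361 = 5.888 ppm.
FC to add: 5.888 − 0.2 = 5.688 mg/L as Cl₂.
Cl₂ equivalent: 5.688 mg/L × 406,000 L = 2309 g.
Product at 71.9% available Cl: 2309 / 0.719 = 3212 g.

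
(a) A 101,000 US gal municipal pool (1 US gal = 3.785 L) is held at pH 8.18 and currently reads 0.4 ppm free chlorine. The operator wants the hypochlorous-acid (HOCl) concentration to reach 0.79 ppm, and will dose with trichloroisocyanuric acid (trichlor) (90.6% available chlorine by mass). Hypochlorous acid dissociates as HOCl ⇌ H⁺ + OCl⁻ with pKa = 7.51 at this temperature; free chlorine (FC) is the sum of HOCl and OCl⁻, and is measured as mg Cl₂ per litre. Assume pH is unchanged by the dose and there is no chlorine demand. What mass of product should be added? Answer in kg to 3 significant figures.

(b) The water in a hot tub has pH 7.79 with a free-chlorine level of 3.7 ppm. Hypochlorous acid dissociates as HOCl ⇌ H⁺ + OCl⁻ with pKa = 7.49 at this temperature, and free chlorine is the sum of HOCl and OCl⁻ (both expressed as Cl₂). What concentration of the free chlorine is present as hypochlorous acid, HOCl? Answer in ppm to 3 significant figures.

(a) 1.72 kg; (b) 1.24 ppm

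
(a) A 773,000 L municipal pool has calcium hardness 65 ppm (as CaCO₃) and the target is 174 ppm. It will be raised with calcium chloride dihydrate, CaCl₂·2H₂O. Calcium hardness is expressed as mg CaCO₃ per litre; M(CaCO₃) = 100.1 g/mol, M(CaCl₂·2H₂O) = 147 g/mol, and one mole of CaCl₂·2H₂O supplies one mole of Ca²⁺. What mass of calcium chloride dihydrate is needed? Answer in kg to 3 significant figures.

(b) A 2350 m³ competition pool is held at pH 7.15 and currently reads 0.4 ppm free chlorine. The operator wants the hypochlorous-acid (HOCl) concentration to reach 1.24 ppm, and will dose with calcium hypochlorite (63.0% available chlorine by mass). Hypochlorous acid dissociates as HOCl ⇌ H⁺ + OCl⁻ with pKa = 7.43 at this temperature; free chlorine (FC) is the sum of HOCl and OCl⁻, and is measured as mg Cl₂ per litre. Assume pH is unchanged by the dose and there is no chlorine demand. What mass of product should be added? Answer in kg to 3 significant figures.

(a) 124 kg; (b) 5.56 kg

(a) Hardness to add: (174 − 65) = 109 mg/L as CaCO₃ × 773,000 L = 84,260 g as CaCO₃.
(a) Moles of Ca²⁺ (1 mol Ca²⁺ ≡ 1 mol CaCO₃): 84,260 / 100.1 g/mol = 841.7 mol.
(a) Mass of CaCl₂·2H₂O: 841.7 × 147 = 123,700 g.

(b) Volume: 2350 m³ = 2,350,000 L.
(b) [OCl⁻]/[HOCl] = 10^(pH − pKa) = 10^(7.15 − 7.43) = 0.5248; fraction as HOCl = 1/(1 + 0.5248) = 0.6558.
(b) Free chlorine required for 1.24 ppm HOCl: 1.24 / 0.6558 = 1.891 ppm.
(b) FC to add: 1.891 − 0.4 = 1.491 mg/L as Cl₂.
(b) Cl₂ equivalent: 1.491 mg/L × 2,350,000 L = 3503 g.
(b) Product at 63.0% available Cl: 3503 / 0.63 = 5561 g.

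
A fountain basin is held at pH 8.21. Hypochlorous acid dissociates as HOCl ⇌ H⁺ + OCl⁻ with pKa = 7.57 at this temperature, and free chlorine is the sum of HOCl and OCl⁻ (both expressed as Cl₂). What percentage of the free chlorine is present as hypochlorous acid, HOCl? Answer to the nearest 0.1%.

[OCl⁻]/[HOCl] = 10^(pH − pKa) = 10^(8.21 − 7.57) = 10^0.64 = 4.365.
Fraction as HOCl = 1 / (1 + 4.365) = 0.1864.

18.6%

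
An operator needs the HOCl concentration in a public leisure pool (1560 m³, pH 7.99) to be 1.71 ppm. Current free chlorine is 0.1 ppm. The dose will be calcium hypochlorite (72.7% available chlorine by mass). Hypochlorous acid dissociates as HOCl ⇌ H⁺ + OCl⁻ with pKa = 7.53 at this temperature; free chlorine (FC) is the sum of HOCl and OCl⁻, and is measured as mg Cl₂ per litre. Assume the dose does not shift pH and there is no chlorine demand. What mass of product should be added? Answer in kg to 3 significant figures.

14.0 kg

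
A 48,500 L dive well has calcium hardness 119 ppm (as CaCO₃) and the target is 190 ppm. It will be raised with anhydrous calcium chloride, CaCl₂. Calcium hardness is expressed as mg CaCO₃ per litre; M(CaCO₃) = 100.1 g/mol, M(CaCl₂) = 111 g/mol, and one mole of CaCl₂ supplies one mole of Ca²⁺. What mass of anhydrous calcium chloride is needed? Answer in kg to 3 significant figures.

Hardness to add: (190 − 119) = 71 mg/L as CaCO₃ × 48,500 L = 3444 g as CaCO₃.
Moles of Ca²⁺ (1 mol Ca²⁺ ≡ 1 mol CaCO₃): 3444 / 100.1 g/mol = 34.4 mol.
Mass of CaCl₂: 34.4 × 111 = 3818 g.

3.82 kg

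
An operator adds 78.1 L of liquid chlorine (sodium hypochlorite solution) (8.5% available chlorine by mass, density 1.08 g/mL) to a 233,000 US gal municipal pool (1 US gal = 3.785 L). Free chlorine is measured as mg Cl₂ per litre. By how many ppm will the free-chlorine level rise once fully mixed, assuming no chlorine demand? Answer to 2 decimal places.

8.13 ppm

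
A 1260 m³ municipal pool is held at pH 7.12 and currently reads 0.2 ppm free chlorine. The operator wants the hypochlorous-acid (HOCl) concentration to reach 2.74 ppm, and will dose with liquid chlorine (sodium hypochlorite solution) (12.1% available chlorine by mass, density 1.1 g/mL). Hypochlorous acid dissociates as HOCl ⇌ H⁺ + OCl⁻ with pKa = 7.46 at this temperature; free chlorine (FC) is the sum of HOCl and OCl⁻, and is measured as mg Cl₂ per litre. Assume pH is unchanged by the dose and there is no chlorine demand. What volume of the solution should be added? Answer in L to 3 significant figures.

35.9 L

Volume: 1260 m³ = 1,260,000 L.
[OCl⁻]/[HOCl] = 10^(pH − pKa) = 10^(7.12 − 7.46) = 0.4571; fraction as HOCl = 1/(1 + 0.4571) = 0.6863.
Free chlorine required for 2.74 ppm HOCl: 2.74 / 0.6863 = 3.992 ppm.
FC to add: 3.992 − 0.2 = 3.792 mg/L as Cl₂.
Cl₂ equivalent: 3.792 mg/L × 1,260,000 L = 4778 g.
Product at 12.1% available Cl: 4778 / 0.121 = 39,490 g.
Volume: 39,490 g ÷ 1.1 g/mL = 35,900 mL.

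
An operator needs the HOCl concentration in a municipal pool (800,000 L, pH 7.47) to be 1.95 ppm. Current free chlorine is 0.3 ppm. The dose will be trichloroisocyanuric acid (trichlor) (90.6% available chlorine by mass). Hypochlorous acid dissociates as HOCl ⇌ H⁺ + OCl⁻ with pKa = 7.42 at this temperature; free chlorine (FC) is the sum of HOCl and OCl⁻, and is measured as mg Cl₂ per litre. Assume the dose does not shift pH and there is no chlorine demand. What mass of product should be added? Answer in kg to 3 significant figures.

3.39 kg

[OCl⁻]/[HOCl] = 10^(pH − pKa) = 10^(7.47 − 7.42) = 1.122; fraction as HOCl = 1/(1 + 1.122) = 0.4712.
Free chlorine required for 1.95 ppm HOCl: 1.95 / 0.4712 = 4.138 ppm.
FC to add: 4.138 − 0.3 = 3.838 mg/L as Cl₂.
Cl₂ equivalent: 3.838 mg/L × 800,000 L = 3070 g.
Product at 90.6% available Cl: 3070 / 0.906 = 3389 g.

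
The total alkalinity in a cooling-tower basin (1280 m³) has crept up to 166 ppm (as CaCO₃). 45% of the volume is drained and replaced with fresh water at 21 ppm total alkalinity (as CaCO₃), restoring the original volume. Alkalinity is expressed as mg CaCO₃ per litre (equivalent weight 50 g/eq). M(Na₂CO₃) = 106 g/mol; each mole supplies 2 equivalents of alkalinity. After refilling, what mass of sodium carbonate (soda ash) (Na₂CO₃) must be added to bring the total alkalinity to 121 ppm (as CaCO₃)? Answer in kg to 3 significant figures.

27.5 kg

Volume: 1280 m³ = 1,280,000 L.
After draining 45% and refilling: 166 × 0.55 + 21 × 0.45 = 100.75 ppm.
Deficit to target: 121 − 100.75 = 20.25 mg/L.
As CaCO₃: 20.25 mg/L × 1,280,000 L = 25,920 g; ÷ 50 g/eq ÷ 2 = 259.2 mol Na₂CO₃.
Mass: 259.2 × 106 = 27,480 g.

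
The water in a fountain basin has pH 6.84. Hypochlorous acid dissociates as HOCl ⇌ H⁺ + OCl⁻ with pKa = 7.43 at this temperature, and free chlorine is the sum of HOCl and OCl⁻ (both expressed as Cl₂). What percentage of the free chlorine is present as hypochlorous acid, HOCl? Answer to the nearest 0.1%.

[OCl⁻]/[HOCl] = 10^(pH − pKa) = 10^(6.84 − 7.43) = 10^-0.59 = 0.257.
Fraction as HOCl = 1 / (1 + 0.257) = 0.7955.

79.6%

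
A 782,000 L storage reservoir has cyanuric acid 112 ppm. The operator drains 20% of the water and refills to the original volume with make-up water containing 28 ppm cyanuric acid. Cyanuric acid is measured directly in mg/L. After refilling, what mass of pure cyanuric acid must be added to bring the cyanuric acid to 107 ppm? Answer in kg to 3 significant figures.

9.23 kg

After draining 20% and refilling: 112 × 0.80 + 28 × 0.20 = 95.2 ppm.
Deficit to target: 107 − 95.2 = 11.8 mg/L.
Mass: 11.8 mg/L × 782,000 L = 9228 g cyanuric acid.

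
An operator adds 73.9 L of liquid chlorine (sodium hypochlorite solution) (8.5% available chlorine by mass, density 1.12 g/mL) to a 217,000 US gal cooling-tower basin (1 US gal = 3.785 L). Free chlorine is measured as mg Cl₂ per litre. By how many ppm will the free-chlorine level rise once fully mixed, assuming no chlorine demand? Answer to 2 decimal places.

8.57 ppm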